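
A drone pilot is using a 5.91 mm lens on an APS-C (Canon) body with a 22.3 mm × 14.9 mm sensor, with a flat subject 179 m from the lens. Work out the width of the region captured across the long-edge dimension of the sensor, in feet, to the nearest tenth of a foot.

dₒ: 179 m = 179000 mm.
Similar triangles through the lens centre give W/dₒ = w/dᵢ; with 1/f = 1/dₒ + 1/dᵢ this gives W = w·(dₒ − f)/f.
W = 22.3 mm × (179000 − 5.91) / 5.91 = 22.3 × 30286.6481 ≈ 675392.252 mm = 675392.252/304.8 ft = 2215.85 ft.

2215.9 ft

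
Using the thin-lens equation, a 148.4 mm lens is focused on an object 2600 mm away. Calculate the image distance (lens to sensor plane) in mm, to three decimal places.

1/dᵢ = 1/f − 1/dₒ = 1/148.4 − 1/2600 = 0.0063539 mm⁻¹.
dᵢ = 1/0.0063539 ≈ 157.3829 mm.

157.383 mm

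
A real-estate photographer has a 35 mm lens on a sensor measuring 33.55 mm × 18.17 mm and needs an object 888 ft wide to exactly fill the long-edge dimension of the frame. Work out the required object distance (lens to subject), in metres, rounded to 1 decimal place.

282.4 m

W: 888 ft × 304.8 mm/ft = 270662.39 mm.
Magnification m = w/W = dᵢ/dₒ; combined with 1/f = 1/dₒ + 1/dᵢ this gives dₒ = f·(1 + W/w).
dₒ = 35 mm × (1 + 270662/33.55) = 35 × 8068.4334 ≈ 282395.170 mm = 282.395 m.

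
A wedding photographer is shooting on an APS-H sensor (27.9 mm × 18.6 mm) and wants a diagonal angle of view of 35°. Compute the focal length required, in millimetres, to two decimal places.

Sensor diagonal = √(27.9² + 18.6²) = √1124.3700 ≈ 33.5316 mm.
From α = 2·arctan(d/2f) we get f = d / (2·tan(α/2)).
With d = 33.5316 mm and α/2 = 17.5°, tan(α/2) ≈ 0.31530, so f ≈ 33.5316 / 0.63060 ≈ 53.1744 mm.

53.17 mm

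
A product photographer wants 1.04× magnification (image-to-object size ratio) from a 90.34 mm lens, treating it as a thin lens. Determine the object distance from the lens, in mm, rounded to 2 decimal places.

177.21 mm

With m = dᵢ/dₒ and 1/f = 1/dₒ + 1/dᵢ, substituting dᵢ = m·dₒ gives 1/f = (1 + 1/m)/dₒ, hence dₒ = f·(1 + 1/m).
dₒ = 90.34 × (1 + 1/1.04) = 90.34 × 1.96154 ≈ 177.205 mm.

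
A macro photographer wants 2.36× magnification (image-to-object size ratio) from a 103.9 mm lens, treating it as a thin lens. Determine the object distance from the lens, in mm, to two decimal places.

147.93 mm

With m = dᵢ/dₒ and 1/f = 1/dₒ + 1/dᵢ, substituting dᵢ = m·dₒ gives 1/f = (1 + 1/m)/dₒ, hence dₒ = f·(1 + 1/m).
dₒ = 103.9 × (1 + 1/2.36) = 103.9 × 1.42373 ≈ 147.925 mm.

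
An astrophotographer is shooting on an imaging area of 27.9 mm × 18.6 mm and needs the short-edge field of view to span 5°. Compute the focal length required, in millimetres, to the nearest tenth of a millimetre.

213.0 mm

From α = 2·arctan(h/2f) we get f = h / (2·tan(α/2)).
With h = 18.6 mm and α/2 = 2.5°, tan(α/2) ≈ 0.04366, so f ≈ 18.6 / 0.08732 ≈ 213.0050 mm.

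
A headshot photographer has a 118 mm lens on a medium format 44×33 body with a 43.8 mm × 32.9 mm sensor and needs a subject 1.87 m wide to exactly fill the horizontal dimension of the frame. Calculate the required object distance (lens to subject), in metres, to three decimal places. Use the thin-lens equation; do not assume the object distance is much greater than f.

5.156 m

W: 1.87 m = 1870 mm.
Magnification m = w/W = dᵢ/dₒ; combined with 1/f = 1/dₒ + 1/dᵢ this gives dₒ = f·(1 + W/w).
dₒ = 118 mm × (1 + 1870/43.8) = 118 × 43.6941 ≈ 5155.900 mm = 5.1559 m.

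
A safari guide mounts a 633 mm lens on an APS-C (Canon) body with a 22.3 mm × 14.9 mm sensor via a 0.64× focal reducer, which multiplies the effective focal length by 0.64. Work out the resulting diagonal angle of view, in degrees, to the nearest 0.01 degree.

Effective focal length f = 633 × 0.64 = 405.12 mm.
Sensor diagonal = √(22.3² + 14.9²) = √719.3000 ≈ 26.8198 mm.
α = 2·arctan(26.820 / (2 × 405.12)) = 2·arctan(0.03310) ≈ 3.7917°.

3.79°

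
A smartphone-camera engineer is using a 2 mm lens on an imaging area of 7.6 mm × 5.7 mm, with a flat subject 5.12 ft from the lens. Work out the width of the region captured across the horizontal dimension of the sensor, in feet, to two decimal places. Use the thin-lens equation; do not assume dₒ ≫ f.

19.43 ft

dₒ: 5.12 ft × 304.8 mm/ft = 1560.58 mm.
Similar triangles through the lens centre give W/dₒ = w/dᵢ; with 1/f = 1/dₒ + 1/dᵢ this gives W = w·(dₒ − f)/f.
W = 7.6 mm × (1560.58 − 2) / 2 = 7.6 × 779.2880 ≈ 5922.589 mm = 5922.589/304.8 ft = 19.4311 ft.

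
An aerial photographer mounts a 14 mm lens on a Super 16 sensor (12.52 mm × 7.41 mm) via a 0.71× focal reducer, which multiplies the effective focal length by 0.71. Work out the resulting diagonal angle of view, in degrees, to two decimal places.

Effective focal length f = 14 × 0.71 = 9.94 mm.
Sensor diagonal = √(12.52² + 7.41²) = √211.6585 ≈ 14.5485 mm.
α = 2·arctan(14.548 / (2 × 9.94)) = 2·arctan(0.73182) ≈ 72.3945°.

72.39°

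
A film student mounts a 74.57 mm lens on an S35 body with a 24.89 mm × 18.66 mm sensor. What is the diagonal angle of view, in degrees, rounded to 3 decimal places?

Sensor diagonal = √(24.89² + 18.66²) = √967.7077 ≈ 31.1080 mm.
Angle of view α = 2·arctan(d/2f) with d = 31.1080 mm and f = 74.57 mm.
d/2f = 0.20858; arctan(0.20858) ≈ 11.7820°, so α ≈ 23.5639°.

23.564°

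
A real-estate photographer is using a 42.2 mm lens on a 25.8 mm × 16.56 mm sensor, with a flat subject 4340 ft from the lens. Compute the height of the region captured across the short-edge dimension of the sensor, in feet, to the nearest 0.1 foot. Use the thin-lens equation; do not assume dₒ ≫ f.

1703.0 ft

dₒ: 4340 ft × 304.8 mm/ft = 1322831.96 mm.
Similar triangles through the lens centre give W/dₒ = h/dᵢ; with 1/f = 1/dₒ + 1/dᵢ this gives W = h·(dₒ − f)/f.
W = 16.56 mm × (1.32283e+06 − 42.2) / 42.2 = 16.56 × 31345.7289 ≈ 519085.270 mm = 519085.270/304.8 ft = 1703.04 ft.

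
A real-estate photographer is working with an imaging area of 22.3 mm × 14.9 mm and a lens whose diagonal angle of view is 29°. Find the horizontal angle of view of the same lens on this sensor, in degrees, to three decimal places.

24.272°

Sensor diagonal = √(22.3² + 14.9²) = √719.3000 ≈ 26.8198 mm.
From the diagonal AOV: f = 26.8198 / (2·tan(14.5°)) = 26.8198 / 0.51724 ≈ 51.8522 mm.
Horizontal AOV = 2·arctan(22.3 / (2 × 51.8522)) = 2·arctan(0.21503) ≈ 24.2715°.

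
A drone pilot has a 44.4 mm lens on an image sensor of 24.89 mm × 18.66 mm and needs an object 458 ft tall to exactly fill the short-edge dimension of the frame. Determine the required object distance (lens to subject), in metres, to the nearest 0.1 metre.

332.2 m

W: 458 ft × 304.8 mm/ft = 139598.40 mm.
Magnification m = h/W = dᵢ/dₒ; combined with 1/f = 1/dₒ + 1/dᵢ this gives dₒ = f·(1 + W/h).
dₒ = 44.4 mm × (1 + 139598/18.66) = 44.4 × 7482.1573 ≈ 332207.785 mm = 332.208 m.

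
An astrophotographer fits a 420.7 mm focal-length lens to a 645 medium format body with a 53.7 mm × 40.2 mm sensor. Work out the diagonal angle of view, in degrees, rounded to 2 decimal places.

Sensor diagonal = √(53.7² + 40.2²) = √4499.7300 ≈ 67.0800 mm.
Angle of view α = 2·arctan(d/2f) with d = 67.0800 mm and f = 420.7 mm.
d/2f = 0.07972; arctan(0.07972) ≈ 4.5582°, so α ≈ 9.1164°.

9.12°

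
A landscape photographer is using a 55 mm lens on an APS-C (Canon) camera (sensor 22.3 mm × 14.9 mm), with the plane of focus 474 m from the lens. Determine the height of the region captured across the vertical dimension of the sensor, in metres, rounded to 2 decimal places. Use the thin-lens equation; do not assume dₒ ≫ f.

128.40 m

dₒ: 474 m = 474000 mm.
Similar triangles through the lens centre give W/dₒ = h/dᵢ; with 1/f = 1/dₒ + 1/dᵢ this gives W = h·(dₒ − f)/f.
W = 14.9 mm × (474000 − 55) / 55 = 14.9 × 8617.1818 ≈ 128396.009 mm = 128.396 m.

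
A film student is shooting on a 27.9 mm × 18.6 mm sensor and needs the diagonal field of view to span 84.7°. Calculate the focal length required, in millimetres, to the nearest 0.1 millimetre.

Sensor diagonal = √(27.9² + 18.6²) = √1124.3700 ≈ 33.5316 mm.
From α = 2·arctan(d/2f) we get f = d / (2·tan(α/2)).
With d = 33.5316 mm and α/2 = 42.35°, tan(α/2) ≈ 0.91153, so f ≈ 33.5316 / 1.82305 ≈ 18.3931 mm.

18.4 mm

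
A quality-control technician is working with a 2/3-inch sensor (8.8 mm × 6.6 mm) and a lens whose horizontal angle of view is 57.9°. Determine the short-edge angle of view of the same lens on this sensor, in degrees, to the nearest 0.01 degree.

45.06°

From the horizontal AOV: f = 8.8 / (2·tan(28.95°)) = 8.8 / 1.10634 ≈ 7.9542 mm.
Short-edge AOV = 2·arctan(6.6 / (2 × 7.9542)) = 2·arctan(0.41488) ≈ 45.0648°.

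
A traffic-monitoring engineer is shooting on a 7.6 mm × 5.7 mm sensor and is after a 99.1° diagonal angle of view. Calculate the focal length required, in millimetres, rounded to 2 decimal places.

Sensor diagonal = √(7.6² + 5.7²) = √90.2500 ≈ 9.5000 mm.
From α = 2·arctan(d/2f) we get f = d / (2·tan(α/2)).
With d = 9.5000 mm and α/2 = 49.55°, tan(α/2) ≈ 1.17292, so f ≈ 9.5000 / 2.34584 ≈ 4.0497 mm.

4.05 mm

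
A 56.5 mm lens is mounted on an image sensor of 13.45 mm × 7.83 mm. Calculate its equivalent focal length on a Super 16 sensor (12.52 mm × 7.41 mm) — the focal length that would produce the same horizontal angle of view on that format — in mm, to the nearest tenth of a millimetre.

Equal angle of view means equal width/f ratio, so f₂ = f₁ · (width₂/width₁) = 56.5 × 12.52/13.45.
f₂ = 56.5 × 0.93086 ≈ 52.593 mm.

52.6 mm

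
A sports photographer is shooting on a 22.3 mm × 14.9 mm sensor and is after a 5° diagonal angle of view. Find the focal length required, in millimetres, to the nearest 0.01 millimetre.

307.14 mm

Sensor diagonal = √(22.3² + 14.9²) = √719.3000 ≈ 26.8198 mm.
From α = 2·arctan(d/2f) we get f = d / (2·tan(α/2)).
With d = 26.8198 mm and α/2 = 2.5°, tan(α/2) ≈ 0.04366, so f ≈ 26.8198 / 0.08732 ≈ 307.1368 mm.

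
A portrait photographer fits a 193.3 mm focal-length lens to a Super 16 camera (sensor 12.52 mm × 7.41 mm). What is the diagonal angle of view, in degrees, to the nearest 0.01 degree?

Sensor diagonal = √(12.52² + 7.41²) = √211.6585 ≈ 14.5485 mm.
Angle of view α = 2·arctan(d/2f) with d = 14.5485 mm and f = 193.3 mm.
d/2f = 0.03763; arctan(0.03763) ≈ 2.1551°, so α ≈ 4.3103°.

4.31°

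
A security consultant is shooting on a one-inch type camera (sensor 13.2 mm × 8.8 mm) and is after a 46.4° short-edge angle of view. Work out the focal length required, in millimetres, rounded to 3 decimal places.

10.266 mm

From α = 2·arctan(h/2f) we get f = h / (2·tan(α/2)).
With h = 8.8 mm and α/2 = 23.2°, tan(α/2) ≈ 0.42860, so f ≈ 8.8 / 0.85720 ≈ 10.2660 mm.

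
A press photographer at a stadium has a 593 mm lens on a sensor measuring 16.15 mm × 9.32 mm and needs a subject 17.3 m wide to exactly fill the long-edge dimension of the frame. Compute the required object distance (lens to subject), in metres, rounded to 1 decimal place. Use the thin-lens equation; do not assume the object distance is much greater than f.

635.8 m

W: 17.3 m = 17300 mm.
Magnification m = w/W = dᵢ/dₒ; combined with 1/f = 1/dₒ + 1/dᵢ this gives dₒ = f·(1 + W/w).
dₒ = 593 mm × (1 + 17300/16.15) = 593 × 1072.2074 ≈ 635819.006 mm = 635.819 m.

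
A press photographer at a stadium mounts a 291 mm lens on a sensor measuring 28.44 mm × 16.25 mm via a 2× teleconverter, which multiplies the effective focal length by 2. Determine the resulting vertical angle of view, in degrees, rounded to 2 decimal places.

1.60°

Effective focal length f = 291 × 2 = 582 mm.
α = 2·arctan(16.25 / (2 × 582)) = 2·arctan(0.01396) ≈ 1.5996°.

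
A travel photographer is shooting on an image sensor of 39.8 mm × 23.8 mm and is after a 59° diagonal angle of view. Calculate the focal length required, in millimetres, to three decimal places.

40.982 mm

Sensor diagonal = √(39.8² + 23.8²) = √2150.4800 ≈ 46.3733 mm.
From α = 2·arctan(d/2f) we get f = d / (2·tan(α/2)).
With d = 46.3733 mm and α/2 = 29.5°, tan(α/2) ≈ 0.56577, so f ≈ 46.3733 / 1.13155 ≈ 40.9822 mm.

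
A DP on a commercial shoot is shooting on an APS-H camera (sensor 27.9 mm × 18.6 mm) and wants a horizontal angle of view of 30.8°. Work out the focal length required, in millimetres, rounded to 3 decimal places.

From α = 2·arctan(w/2f) we get f = w / (2·tan(α/2)).
With w = 27.9 mm and α/2 = 15.4°, tan(α/2) ≈ 0.27545, so f ≈ 27.9 / 0.55089 ≈ 50.6452 mm.

50.645 mm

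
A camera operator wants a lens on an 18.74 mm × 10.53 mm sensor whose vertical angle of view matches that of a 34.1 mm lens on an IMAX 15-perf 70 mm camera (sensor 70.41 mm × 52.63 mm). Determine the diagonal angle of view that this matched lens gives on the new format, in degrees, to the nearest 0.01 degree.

115.19°

Equal vertical AOV ⇒ f₂ = f₁ · 10.53/52.63 = 34.1 × 0.20008 ≈ 6.8226 mm.
Sensor diagonal = √(18.74² + 10.53²) = √462.0685 ≈ 21.4958 mm.
Diagonal AOV on the new format = 2·arctan(21.4958 / (2 × 6.8226)) = 2·arctan(1.57534) ≈ 115.1865°.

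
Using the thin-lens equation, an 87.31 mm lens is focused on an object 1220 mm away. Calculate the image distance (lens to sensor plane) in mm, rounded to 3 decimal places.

94.040 mm

1/dᵢ = 1/f − 1/dₒ = 1/87.31 − 1/1220 = 0.0106338 mm⁻¹.
dᵢ = 1/0.0106338 ≈ 94.0400 mm.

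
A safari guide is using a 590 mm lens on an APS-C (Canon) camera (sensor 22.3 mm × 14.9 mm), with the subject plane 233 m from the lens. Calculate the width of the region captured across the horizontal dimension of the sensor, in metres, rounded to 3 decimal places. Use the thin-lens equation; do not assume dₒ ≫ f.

dₒ: 233 m = 233000 mm.
Similar triangles through the lens centre give W/dₒ = w/dᵢ; with 1/f = 1/dₒ + 1/dᵢ this gives W = w·(dₒ − f)/f.
W = 22.3 mm × (233000 − 590) / 590 = 22.3 × 393.9153 ≈ 8784.310 mm = 8.78431 m.

8.784 m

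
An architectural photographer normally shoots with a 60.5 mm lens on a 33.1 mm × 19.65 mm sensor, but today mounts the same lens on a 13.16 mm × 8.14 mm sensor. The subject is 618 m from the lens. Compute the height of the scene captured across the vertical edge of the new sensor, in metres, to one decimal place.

83.1 m

The focal length stays 60.5 mm; the relevant sensor dimension is now h = 8.14 mm. Object distance dₒ = 618 m = 618000 mm.
Thin-lens field height W = h·(dₒ − f)/f = 8.14 × (618000 − 60.5)/60.5 ≈ 83140.951 mm = 83.141 m.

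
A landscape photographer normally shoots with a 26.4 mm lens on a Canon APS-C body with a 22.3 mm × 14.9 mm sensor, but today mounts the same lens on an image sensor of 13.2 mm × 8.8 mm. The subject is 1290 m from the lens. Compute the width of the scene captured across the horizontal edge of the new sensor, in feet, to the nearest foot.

2116 ft

The focal length stays 26.4 mm; the relevant sensor dimension is now w = 13.2 mm. Object distance dₒ = 1290 m = 1.29e+06 mm.
Thin-lens field width W = w·(dₒ − f)/f = 13.2 × (1.29e+06 − 26.4)/26.4 ≈ 644986.800 mm = 644986.800/304.8 ft = 2116.1 ft.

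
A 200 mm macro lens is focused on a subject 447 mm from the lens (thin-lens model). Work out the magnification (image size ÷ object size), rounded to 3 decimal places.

Thin lens: 1/f = 1/dₒ + 1/dᵢ → 1/dᵢ = 1/200 − 1/447 = 0.0027629 mm⁻¹, so dᵢ ≈ 361.9433 mm.
Magnification m = dᵢ/dₒ = 361.9433/447 ≈ 0.80972.

0.810×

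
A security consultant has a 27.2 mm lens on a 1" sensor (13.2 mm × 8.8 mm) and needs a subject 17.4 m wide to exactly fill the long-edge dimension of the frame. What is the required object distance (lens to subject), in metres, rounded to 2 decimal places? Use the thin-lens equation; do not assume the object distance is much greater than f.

W: 17.4 m = 17400 mm.
Magnification m = w/W = dᵢ/dₒ; combined with 1/f = 1/dₒ + 1/dᵢ this gives dₒ = f·(1 + W/w).
dₒ = 27.2 mm × (1 + 17400/13.2) = 27.2 × 1319.1818 ≈ 35881.745 mm = 35.8817 m.

35.88 m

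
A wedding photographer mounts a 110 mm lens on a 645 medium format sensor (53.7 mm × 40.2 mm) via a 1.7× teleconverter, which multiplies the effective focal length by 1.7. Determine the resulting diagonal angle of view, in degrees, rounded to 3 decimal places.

20.337°

Effective focal length f = 110 × 1.7 = 187 mm.
Sensor diagonal = √(53.7² + 40.2²) = √4499.7300 ≈ 67.0800 mm.
α = 2·arctan(67.080 / (2 × 187)) = 2·arctan(0.17936) ≈ 20.3367°.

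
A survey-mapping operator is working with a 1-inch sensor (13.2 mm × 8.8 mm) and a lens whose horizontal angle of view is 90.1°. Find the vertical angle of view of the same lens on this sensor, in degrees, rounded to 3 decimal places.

From the horizontal AOV: f = 13.2 / (2·tan(45.05°)) = 13.2 / 2.00349 ≈ 6.5885 mm.
Vertical AOV = 2·arctan(8.8 / (2 × 6.5885)) = 2·arctan(0.66783) ≈ 67.4725°.

67.472°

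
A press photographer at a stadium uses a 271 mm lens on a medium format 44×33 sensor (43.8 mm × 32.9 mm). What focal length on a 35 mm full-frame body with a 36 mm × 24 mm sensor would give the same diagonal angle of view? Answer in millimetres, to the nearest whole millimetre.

Sensor diagonal = √(43.8² + 32.9²) = √3000.8500 ≈ 54.7800 mm.
Sensor diagonal = √(36² + 24²) = √1872.0000 ≈ 43.2666 mm.
Equal angle of view means equal diagonal/f ratio, so f₂ = f₁ · (diagonal₂/diagonal₁) = 271 × 43.2666/54.7800.
f₂ = 271 × 0.78982 ≈ 214.043 mm.

214 mm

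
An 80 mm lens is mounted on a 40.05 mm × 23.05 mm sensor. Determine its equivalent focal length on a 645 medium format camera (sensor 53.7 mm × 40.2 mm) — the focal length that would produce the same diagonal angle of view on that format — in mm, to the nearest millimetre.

116 mm

Sensor diagonal = √(40.05² + 23.05²) = √2135.3050 ≈ 46.2094 mm.
Sensor diagonal = √(53.7² + 40.2²) = √4499.7300 ≈ 67.0800 mm.
Equal angle of view means equal diagonal/f ratio, so f₂ = f₁ · (diagonal₂/diagonal₁) = 80 × 67.0800/46.2094.
f₂ = 80 × 1.45165 ≈ 116.132 mm.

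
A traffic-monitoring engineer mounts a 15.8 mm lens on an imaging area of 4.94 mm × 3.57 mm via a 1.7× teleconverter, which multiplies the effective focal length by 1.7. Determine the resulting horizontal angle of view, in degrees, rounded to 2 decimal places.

10.51°

Effective focal length f = 15.8 × 1.7 = 26.86 mm.
α = 2·arctan(4.94 / (2 × 26.86)) = 2·arctan(0.09196) ≈ 10.5081°.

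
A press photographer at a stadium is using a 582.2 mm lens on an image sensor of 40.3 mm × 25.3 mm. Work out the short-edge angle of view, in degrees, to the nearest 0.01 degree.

Angle of view α = 2·arctan(h/2f) with h = 25.3 mm and f = 582.2 mm.
h/2f = 0.02173; arctan(0.02173) ≈ 1.2447°, so α ≈ 2.4894°.

2.49°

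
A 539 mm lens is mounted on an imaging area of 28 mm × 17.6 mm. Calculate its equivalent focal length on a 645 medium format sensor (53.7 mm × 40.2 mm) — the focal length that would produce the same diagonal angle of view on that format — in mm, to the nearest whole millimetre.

Sensor diagonal = √(28² + 17.6²) = √1093.7600 ≈ 33.0720 mm.
Sensor diagonal = √(53.7² + 40.2²) = √4499.7300 ≈ 67.0800 mm.
Equal angle of view means equal diagonal/f ratio, so f₂ = f₁ · (diagonal₂/diagonal₁) = 539 × 67.0800/33.0720.
f₂ = 539 × 2.02830 ≈ 1093.254 mm.

1093 mm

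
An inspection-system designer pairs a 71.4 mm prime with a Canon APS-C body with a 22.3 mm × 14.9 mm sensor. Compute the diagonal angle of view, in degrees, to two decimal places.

21.27°

Sensor diagonal = √(22.3² + 14.9²) = √719.3000 ≈ 26.8198 mm.
Angle of view α = 2·arctan(d/2f) with d = 26.8198 mm and f = 71.4 mm.
d/2f = 0.18781; arctan(0.18781) ≈ 10.6370°, so α ≈ 21.2740°.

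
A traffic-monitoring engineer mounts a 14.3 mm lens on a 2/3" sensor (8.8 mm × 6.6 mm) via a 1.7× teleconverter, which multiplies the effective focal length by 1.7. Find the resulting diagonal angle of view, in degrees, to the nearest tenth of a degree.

25.5°

Effective focal length f = 14.3 × 1.7 = 24.31 mm.
Sensor diagonal = √(8.8² + 6.6²) = √121.0000 ≈ 11.0000 mm.
α = 2·arctan(11.000 / (2 × 24.31)) = 2·arctan(0.22624) ≈ 25.4965°.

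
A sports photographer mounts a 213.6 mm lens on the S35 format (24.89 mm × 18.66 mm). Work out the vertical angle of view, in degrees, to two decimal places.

Angle of view α = 2·arctan(h/2f) with h = 18.66 mm and f = 213.6 mm.
h/2f = 0.04368; arctan(0.04368) ≈ 2.5011°, so α ≈ 5.0022°.

5.00°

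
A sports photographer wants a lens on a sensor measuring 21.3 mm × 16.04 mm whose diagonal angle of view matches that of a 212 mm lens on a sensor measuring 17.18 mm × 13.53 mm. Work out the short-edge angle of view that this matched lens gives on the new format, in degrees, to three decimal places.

3.554°

Sensor diagonal = √(17.18² + 13.53²) = √478.2133 ≈ 21.8681 mm.
Sensor diagonal = √(21.3² + 16.04²) = √710.9716 ≈ 26.6641 mm.
Equal diagonal AOV ⇒ f₂ = f₁ · 26.6641/21.8681 = 212 × 1.21931 ≈ 258.4944 mm.
Short-edge AOV on the new format = 2·arctan(16.04 / (2 × 258.4944)) = 2·arctan(0.03103) ≈ 3.5542°.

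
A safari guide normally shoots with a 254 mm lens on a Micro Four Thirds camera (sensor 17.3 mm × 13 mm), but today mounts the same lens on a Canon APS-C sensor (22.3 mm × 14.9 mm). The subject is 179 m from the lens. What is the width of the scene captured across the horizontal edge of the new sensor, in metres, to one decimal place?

The focal length stays 254 mm; the relevant sensor dimension is now w = 22.3 mm. Object distance dₒ = 179 m = 179000 mm.
Thin-lens field width W = w·(dₒ − f)/f = 22.3 × (179000 − 254)/254 ≈ 15693.054 mm = 15.6931 m.

15.7 m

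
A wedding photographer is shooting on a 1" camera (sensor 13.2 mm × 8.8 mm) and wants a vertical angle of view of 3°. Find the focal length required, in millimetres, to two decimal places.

From α = 2·arctan(h/2f) we get f = h / (2·tan(α/2)).
With h = 8.8 mm and α/2 = 1.5°, tan(α/2) ≈ 0.02619, so f ≈ 8.8 / 0.05237 ≈ 168.0292 mm.

168.03 mm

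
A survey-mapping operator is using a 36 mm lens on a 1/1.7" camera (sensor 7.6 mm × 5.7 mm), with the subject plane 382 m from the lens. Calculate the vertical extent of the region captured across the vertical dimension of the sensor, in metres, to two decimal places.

dₒ: 382 m = 382000 mm.
Similar triangles through the lens centre give W/dₒ = h/dᵢ; with 1/f = 1/dₒ + 1/dᵢ this gives W = h·(dₒ − f)/f.
W = 5.7 mm × (382000 − 36) / 36 = 5.7 × 10610.1111 ≈ 60477.633 mm = 60.4776 m.

60.48 m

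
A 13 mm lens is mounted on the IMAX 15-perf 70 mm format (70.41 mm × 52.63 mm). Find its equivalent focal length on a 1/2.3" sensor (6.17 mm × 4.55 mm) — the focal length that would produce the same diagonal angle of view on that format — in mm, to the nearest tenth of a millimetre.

Sensor diagonal = √(70.41² + 52.63²) = √7727.4850 ≈ 87.9061 mm.
Sensor diagonal = √(6.17² + 4.55²) = √58.7714 ≈ 7.6663 mm.
Equal angle of view means equal diagonal/f ratio, so f₂ = f₁ · (diagonal₂/diagonal₁) = 13 × 7.6663/87.9061.
f₂ = 13 × 0.08721 ≈ 1.134 mm.

1.1 mm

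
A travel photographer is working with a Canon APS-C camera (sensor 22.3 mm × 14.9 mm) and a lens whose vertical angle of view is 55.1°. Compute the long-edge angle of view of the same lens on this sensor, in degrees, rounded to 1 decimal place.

From the vertical AOV: f = 14.9 / (2·tan(27.55°)) = 14.9 / 1.04335 ≈ 14.2809 mm.
Long-edge AOV = 2·arctan(22.3 / (2 × 14.2809)) = 2·arctan(0.78076) ≈ 75.9629°.

76.0°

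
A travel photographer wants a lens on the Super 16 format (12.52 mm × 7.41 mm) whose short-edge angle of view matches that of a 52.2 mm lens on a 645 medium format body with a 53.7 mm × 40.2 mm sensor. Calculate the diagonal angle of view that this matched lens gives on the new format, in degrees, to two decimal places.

Equal short-edge AOV ⇒ f₂ = f₁ · 7.41/40.2 = 52.2 × 0.18433 ≈ 9.6219 mm.
Sensor diagonal = √(12.52² + 7.41²) = √211.6585 ≈ 14.5485 mm.
Diagonal AOV on the new format = 2·arctan(14.5485 / (2 × 9.6219)) = 2·arctan(0.75601) ≈ 74.1790°.

74.18°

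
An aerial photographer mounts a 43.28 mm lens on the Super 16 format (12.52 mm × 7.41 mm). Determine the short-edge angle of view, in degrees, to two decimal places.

Angle of view α = 2·arctan(h/2f) with h = 7.41 mm and f = 43.28 mm.
h/2f = 0.08561; arctan(0.08561) ≈ 4.8929°, so α ≈ 9.7858°.

9.79°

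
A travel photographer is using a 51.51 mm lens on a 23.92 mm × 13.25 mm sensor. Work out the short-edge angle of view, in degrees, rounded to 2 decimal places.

14.66°

Angle of view α = 2·arctan(h/2f) with h = 13.25 mm and f = 51.51 mm.
h/2f = 0.12862; arctan(0.12862) ≈ 7.3289°, so α ≈ 14.6578°.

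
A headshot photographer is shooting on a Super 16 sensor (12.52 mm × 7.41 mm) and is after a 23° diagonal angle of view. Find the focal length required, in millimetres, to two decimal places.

Sensor diagonal = √(12.52² + 7.41²) = √211.6585 ≈ 14.5485 mm.
From α = 2·arctan(d/2f) we get f = d / (2·tan(α/2)).
With d = 14.5485 mm and α/2 = 11.5°, tan(α/2) ≈ 0.20345, so f ≈ 14.5485 / 0.40690 ≈ 35.7541 mm.

35.75 mm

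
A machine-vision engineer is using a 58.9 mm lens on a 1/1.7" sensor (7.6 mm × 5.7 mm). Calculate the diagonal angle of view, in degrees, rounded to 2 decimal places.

9.22°

Sensor diagonal = √(7.6² + 5.7²) = √90.2500 ≈ 9.5000 mm.
Angle of view α = 2·arctan(d/2f) with d = 9.5000 mm and f = 58.9 mm.
d/2f = 0.08065; arctan(0.08065) ≈ 4.6106°, so α ≈ 9.2213°.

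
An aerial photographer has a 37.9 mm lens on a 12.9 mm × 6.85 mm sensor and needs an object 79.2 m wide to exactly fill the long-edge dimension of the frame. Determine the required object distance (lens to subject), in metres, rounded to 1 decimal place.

232.7 m

W: 79.2 m = 79200 mm.
Magnification m = w/W = dᵢ/dₒ; combined with 1/f = 1/dₒ + 1/dᵢ this gives dₒ = f·(1 + W/w).
dₒ = 37.9 mm × (1 + 79200/12.9) = 37.9 × 6140.5349 ≈ 232726.272 mm = 232.726 m.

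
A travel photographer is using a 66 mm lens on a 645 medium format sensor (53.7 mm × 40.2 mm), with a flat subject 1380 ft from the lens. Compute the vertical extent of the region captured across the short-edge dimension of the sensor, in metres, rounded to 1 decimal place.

256.2 m

dₒ: 1380 ft × 304.8 mm/ft = 420623.99 mm.
Similar triangles through the lens centre give W/dₒ = h/dᵢ; with 1/f = 1/dₒ + 1/dᵢ this gives W = h·(dₒ − f)/f.
W = 40.2 mm × (420624 − 66) / 66 = 40.2 × 6372.0907 ≈ 256158.046 mm = 256.158 m.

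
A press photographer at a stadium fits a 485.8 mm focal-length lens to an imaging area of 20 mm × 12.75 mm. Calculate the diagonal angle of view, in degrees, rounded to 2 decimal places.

2.80°

Sensor diagonal = √(20² + 12.75²) = √562.5625 ≈ 23.7184 mm.
Angle of view α = 2·arctan(d/2f) with d = 23.7184 mm and f = 485.8 mm.
d/2f = 0.02441; arctan(0.02441) ≈ 1.3984°, so α ≈ 2.7968°.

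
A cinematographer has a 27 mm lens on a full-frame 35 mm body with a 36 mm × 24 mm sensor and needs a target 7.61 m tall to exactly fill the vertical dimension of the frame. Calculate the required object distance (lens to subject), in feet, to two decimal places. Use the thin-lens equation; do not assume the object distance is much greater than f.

28.18 ft

W: 7.61 m = 7610 mm.
Magnification m = h/W = dᵢ/dₒ; combined with 1/f = 1/dₒ + 1/dᵢ this gives dₒ = f·(1 + W/h).
dₒ = 27 mm × (1 + 7610/24) = 27 × 318.0833 ≈ 8588.250 mm = 8588.250/304.8 ft = 28.1767 ft.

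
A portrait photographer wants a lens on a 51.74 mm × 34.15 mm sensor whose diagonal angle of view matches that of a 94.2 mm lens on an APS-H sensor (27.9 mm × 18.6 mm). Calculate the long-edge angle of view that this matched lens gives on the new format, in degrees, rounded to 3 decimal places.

16.898°

Sensor diagonal = √(27.9² + 18.6²) = √1124.3700 ≈ 33.5316 mm.
Sensor diagonal = √(51.74² + 34.15²) = √3843.2501 ≈ 61.9940 mm.
Equal diagonal AOV ⇒ f₂ = f₁ · 61.9940/33.5316 = 94.2 × 1.84882 ≈ 174.1589 mm.
Long-edge AOV on the new format = 2·arctan(51.74 / (2 × 174.1589)) = 2·arctan(0.14854) ≈ 16.8982°.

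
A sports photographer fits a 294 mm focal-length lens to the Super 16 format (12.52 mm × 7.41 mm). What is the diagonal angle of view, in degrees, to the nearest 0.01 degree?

2.83°

Sensor diagonal = √(12.52² + 7.41²) = √211.6585 ≈ 14.5485 mm.
Angle of view α = 2·arctan(d/2f) with d = 14.5485 mm and f = 294 mm.
d/2f = 0.02474; arctan(0.02474) ≈ 1.4173°, so α ≈ 2.8347°.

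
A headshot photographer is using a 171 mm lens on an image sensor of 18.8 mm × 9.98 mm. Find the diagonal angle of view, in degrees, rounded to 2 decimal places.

Sensor diagonal = √(18.8² + 9.98²) = √453.0404 ≈ 21.2847 mm.
Angle of view α = 2·arctan(d/2f) with d = 21.2847 mm and f = 171 mm.
d/2f = 0.06224; arctan(0.06224) ≈ 3.5613°, so α ≈ 7.1225°.

7.12°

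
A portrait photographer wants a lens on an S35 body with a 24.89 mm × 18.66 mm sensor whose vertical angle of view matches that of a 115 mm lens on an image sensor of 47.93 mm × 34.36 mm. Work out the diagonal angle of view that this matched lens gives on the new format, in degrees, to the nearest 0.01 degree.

27.97°

Equal vertical AOV ⇒ f₂ = f₁ · 18.66/34.36 = 115 × 0.54307 ≈ 62.4534 mm.
Sensor diagonal = √(24.89² + 18.66²) = √967.7077 ≈ 31.1080 mm.
Diagonal AOV on the new format = 2·arctan(31.1080 / (2 × 62.4534)) = 2·arctan(0.24905) ≈ 27.9700°.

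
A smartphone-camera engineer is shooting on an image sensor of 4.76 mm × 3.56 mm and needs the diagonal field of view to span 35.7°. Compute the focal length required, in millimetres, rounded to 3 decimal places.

9.229 mm

Sensor diagonal = √(4.76² + 3.56²) = √35.3312 ≈ 5.9440 mm.
From α = 2·arctan(d/2f) we get f = d / (2·tan(α/2)).
With d = 5.9440 mm and α/2 = 17.85°, tan(α/2) ≈ 0.32203, so f ≈ 5.9440 / 0.64406 ≈ 9.2290 mm.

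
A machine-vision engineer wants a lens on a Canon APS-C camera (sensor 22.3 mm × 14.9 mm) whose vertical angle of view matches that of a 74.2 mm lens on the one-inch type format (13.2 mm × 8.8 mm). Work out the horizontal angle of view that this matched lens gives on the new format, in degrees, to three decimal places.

Equal vertical AOV ⇒ f₂ = f₁ · 14.9/8.8 = 74.2 × 1.69318 ≈ 125.6341 mm.
Horizontal AOV on the new format = 2·arctan(22.3 / (2 × 125.6341)) = 2·arctan(0.08875) ≈ 10.1434°.

10.143°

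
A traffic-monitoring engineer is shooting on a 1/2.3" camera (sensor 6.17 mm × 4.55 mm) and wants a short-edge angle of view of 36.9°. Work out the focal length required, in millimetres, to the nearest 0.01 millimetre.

From α = 2·arctan(h/2f) we get f = h / (2·tan(α/2)).
With h = 4.55 mm and α/2 = 18.45°, tan(α/2) ≈ 0.33363, so f ≈ 4.55 / 0.66725 ≈ 6.8190 mm.

6.82 mm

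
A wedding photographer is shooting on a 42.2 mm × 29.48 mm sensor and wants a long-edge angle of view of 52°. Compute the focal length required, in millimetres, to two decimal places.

From α = 2·arctan(w/2f) we get f = w / (2·tan(α/2)).
With w = 42.2 mm and α/2 = 26°, tan(α/2) ≈ 0.48773, so f ≈ 42.2 / 0.97547 ≈ 43.2614 mm.

43.26 mm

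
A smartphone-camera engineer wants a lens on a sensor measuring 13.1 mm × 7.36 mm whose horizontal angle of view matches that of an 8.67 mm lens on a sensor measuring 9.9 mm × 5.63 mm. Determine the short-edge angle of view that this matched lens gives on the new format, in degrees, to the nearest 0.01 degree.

Equal horizontal AOV ⇒ f₂ = f₁ · 13.1/9.9 = 8.67 × 1.32323 ≈ 11.4724 mm.
Short-edge AOV on the new format = 2·arctan(7.36 / (2 × 11.4724)) = 2·arctan(0.32077) ≈ 35.5693°.

35.57°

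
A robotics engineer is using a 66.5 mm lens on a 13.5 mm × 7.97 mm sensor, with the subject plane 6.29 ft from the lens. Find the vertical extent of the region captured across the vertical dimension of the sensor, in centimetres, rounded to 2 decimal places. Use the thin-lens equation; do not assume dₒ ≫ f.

22.18 cm

dₒ: 6.29 ft × 304.8 mm/ft = 1917.19 mm.
Similar triangles through the lens centre give W/dₒ = h/dᵢ; with 1/f = 1/dₒ + 1/dᵢ this gives W = h·(dₒ − f)/f.
W = 7.97 mm × (1917.19 − 66.5) / 66.5 = 7.97 × 27.8300 ≈ 221.805 mm = 22.1805 cm.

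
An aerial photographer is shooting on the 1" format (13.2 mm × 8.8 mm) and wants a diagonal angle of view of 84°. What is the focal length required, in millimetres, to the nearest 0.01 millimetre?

8.81 mm

Sensor diagonal = √(13.2² + 8.8²) = √251.6800 ≈ 15.8644 mm.
From α = 2·arctan(d/2f) we get f = d / (2·tan(α/2)).
With d = 15.8644 mm and α/2 = 42°, tan(α/2) ≈ 0.90040, so f ≈ 15.8644 / 1.80081 ≈ 8.8096 mm.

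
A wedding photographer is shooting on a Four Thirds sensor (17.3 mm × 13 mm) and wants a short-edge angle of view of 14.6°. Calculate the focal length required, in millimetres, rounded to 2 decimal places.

50.74 mm

From α = 2·arctan(h/2f) we get f = h / (2·tan(α/2)).
With h = 13 mm and α/2 = 7.3°, tan(α/2) ≈ 0.12810, so f ≈ 13 / 0.25621 ≈ 50.7404 mm.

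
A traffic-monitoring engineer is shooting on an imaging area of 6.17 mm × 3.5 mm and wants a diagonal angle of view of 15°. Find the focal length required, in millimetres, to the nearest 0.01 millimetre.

26.94 mm

Sensor diagonal = √(6.17² + 3.5²) = √50.3189 ≈ 7.0936 mm.
From α = 2·arctan(d/2f) we get f = d / (2·tan(α/2)).
With d = 7.0936 mm and α/2 = 7.5°, tan(α/2) ≈ 0.13165, so f ≈ 7.0936 / 0.26330 ≈ 26.9406 mm.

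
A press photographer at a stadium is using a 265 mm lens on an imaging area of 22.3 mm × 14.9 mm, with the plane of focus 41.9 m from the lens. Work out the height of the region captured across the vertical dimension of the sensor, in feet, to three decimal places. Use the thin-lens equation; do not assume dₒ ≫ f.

dₒ: 41.9 m = 41900 mm.
Similar triangles through the lens centre give W/dₒ = h/dᵢ; with 1/f = 1/dₒ + 1/dᵢ this gives W = h·(dₒ − f)/f.
W = 14.9 mm × (41900 − 265) / 265 = 14.9 × 157.1132 ≈ 2340.987 mm = 2340.987/304.8 ft = 7.6804 ft.

7.680 ft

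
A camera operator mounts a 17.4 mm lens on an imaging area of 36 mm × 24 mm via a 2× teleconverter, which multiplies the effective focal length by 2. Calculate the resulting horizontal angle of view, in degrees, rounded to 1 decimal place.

54.7°

Effective focal length f = 17.4 × 2 = 34.8 mm.
α = 2·arctan(36 / (2 × 34.8)) = 2·arctan(0.51724) ≈ 54.6998°.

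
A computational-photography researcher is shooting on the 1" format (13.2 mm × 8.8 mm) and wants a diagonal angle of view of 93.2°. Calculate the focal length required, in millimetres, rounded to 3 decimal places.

7.501 mm

Sensor diagonal = √(13.2² + 8.8²) = √251.6800 ≈ 15.8644 mm.
From α = 2·arctan(d/2f) we get f = d / (2·tan(α/2)).
With d = 15.8644 mm and α/2 = 46.6°, tan(α/2) ≈ 1.05747, so f ≈ 15.8644 / 2.11494 ≈ 7.5011 mm.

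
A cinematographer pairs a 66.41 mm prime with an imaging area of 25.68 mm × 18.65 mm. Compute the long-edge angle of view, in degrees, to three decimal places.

Angle of view α = 2·arctan(w/2f) with w = 25.68 mm and f = 66.41 mm.
w/2f = 0.19334; arctan(0.19334) ≈ 10.9428°, so α ≈ 21.8856°.

21.886°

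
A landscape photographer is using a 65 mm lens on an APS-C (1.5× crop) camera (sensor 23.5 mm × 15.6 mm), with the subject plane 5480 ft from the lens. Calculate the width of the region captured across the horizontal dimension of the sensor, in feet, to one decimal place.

1981.2 ft

dₒ: 5480 ft × 304.8 mm/ft = 1670303.95 mm.
Similar triangles through the lens centre give W/dₒ = w/dᵢ; with 1/f = 1/dₒ + 1/dᵢ this gives W = w·(dₒ − f)/f.
W = 23.5 mm × (1.6703e+06 − 65) / 65 = 23.5 × 25695.9838 ≈ 603855.619 mm = 603855.619/304.8 ft = 1981.15 ft.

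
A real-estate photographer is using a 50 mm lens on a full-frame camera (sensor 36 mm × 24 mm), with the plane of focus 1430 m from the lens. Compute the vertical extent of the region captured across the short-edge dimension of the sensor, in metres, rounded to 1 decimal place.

dₒ: 1430 m = 1.43e+06 mm.
Similar triangles through the lens centre give W/dₒ = h/dᵢ; with 1/f = 1/dₒ + 1/dᵢ this gives W = h·(dₒ − f)/f.
W = 24 mm × (1.43e+06 − 50) / 50 = 24 × 28599.0000 ≈ 686376.000 mm = 686.376 m.

686.4 m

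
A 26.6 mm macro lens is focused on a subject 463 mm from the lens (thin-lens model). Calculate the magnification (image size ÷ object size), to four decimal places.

Thin lens: 1/f = 1/dₒ + 1/dᵢ → 1/dᵢ = 1/26.6 − 1/463 = 0.0354342 mm⁻¹, so dᵢ ≈ 28.2214 mm.
Magnification m = dᵢ/dₒ = 28.2214/463 ≈ 0.06095.

0.0610×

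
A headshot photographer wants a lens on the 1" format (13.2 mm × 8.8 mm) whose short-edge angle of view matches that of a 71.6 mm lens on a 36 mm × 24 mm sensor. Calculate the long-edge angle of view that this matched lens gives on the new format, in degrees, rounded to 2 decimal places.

28.22°

Equal short-edge AOV ⇒ f₂ = f₁ · 8.8/24 = 71.6 × 0.36667 ≈ 26.2533 mm.
Long-edge AOV on the new format = 2·arctan(13.2 / (2 × 26.2533)) = 2·arctan(0.25140) ≈ 28.2231°.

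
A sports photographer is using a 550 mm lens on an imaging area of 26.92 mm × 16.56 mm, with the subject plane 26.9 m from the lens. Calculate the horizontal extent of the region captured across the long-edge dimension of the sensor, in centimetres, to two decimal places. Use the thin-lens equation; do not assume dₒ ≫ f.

dₒ: 26.9 m = 26900 mm.
Similar triangles through the lens centre give W/dₒ = w/dᵢ; with 1/f = 1/dₒ + 1/dᵢ this gives W = w·(dₒ − f)/f.
W = 26.92 mm × (26900 − 550) / 550 = 26.92 × 47.9091 ≈ 1289.713 mm = 128.971 cm.

128.97 cm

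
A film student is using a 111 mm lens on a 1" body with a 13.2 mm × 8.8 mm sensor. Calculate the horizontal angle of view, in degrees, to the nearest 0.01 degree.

Angle of view α = 2·arctan(w/2f) with w = 13.2 mm and f = 111 mm.
w/2f = 0.05946; arctan(0.05946) ≈ 3.4028°, so α ≈ 6.8055°.

6.81°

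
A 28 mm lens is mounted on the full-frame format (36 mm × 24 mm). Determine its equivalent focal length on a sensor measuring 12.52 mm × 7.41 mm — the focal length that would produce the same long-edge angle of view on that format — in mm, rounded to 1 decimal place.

9.7 mm

Equal angle of view means equal width/f ratio, so f₂ = f₁ · (width₂/width₁) = 28 × 12.52/36.
f₂ = 28 × 0.34778 ≈ 9.738 mm.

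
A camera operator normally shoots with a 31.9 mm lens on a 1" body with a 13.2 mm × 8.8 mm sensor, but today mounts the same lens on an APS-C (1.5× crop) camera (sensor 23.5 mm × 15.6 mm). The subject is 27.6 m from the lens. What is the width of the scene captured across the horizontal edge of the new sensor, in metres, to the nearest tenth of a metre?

The focal length stays 31.9 mm; the relevant sensor dimension is now w = 23.5 mm. Object distance dₒ = 27.6 m = 27600 mm.
Thin-lens field width W = w·(dₒ − f)/f = 23.5 × (27600 − 31.9)/31.9 ≈ 20308.788 mm = 20.3088 m.

20.3 m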